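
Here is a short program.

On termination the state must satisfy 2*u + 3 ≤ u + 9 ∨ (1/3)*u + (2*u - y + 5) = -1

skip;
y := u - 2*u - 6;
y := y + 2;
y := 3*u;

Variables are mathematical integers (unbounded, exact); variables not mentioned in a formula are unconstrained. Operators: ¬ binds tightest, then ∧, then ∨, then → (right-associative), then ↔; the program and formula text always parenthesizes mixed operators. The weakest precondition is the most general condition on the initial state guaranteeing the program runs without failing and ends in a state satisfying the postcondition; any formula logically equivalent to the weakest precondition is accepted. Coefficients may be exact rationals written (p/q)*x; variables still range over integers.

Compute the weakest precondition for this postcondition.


Working backward. After the program, the postcondition 2*u + 3 ≤ u + 9 ∨ (1/3)*u + (2*u - y + 5) = -1 must hold; in canonical form it is u ≤ 6 ∨ (7/3)*u = y - 6.
Before y := 3*u: u ≤ 6 ∨ (2/3)*u = 6
Before y := y + 2: u ≤ 6 ∨ (2/3)*u = 6
Before y := u - 2*u - 6: u ≤ 6 ∨ (2/3)*u = 6
Before skip: u ≤ 6 ∨ (2/3)*u = 6
Answer: WP = u ≤ 6 ∨ (2/3)*u = 6


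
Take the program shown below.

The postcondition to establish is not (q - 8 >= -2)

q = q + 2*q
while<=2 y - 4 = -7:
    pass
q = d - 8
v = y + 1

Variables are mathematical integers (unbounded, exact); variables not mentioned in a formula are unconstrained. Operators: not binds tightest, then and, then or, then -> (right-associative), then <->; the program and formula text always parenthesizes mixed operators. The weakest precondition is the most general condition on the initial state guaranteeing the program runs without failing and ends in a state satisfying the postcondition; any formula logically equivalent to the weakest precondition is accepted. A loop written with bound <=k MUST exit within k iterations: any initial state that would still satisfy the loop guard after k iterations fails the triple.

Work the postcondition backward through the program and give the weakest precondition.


Working backward. After the program, the postcondition not (q - 8 >= -2) must hold; in canonical form it is not (q >= 6).
Before v := y + 1: not (q >= 6)
Before q := d - 8: not (d >= 14)
Before the loop (bound <=2), unroll the exhaustion recursion (WP_0 = exit-now case; WP_j = one more guarded iteration, up to j = 2):
  WP_0: (not (y = -3)) and (not (d >= 14))
  WP_1: (y = -3 -> ((not (y = -3)) and (not (d >= 14)))) and ((not (y = -3)) -> (not (d >= 14)))
  WP_2: (y = -3 -> ((y = -3 -> ((not (y = -3)) and (not (d >= 14)))) and ((not (y = -3)) -> (not (d >= 14))))) and ((not (y = -3)) -> (not (d >= 14)))
So before the loop: (y = -3 -> ((y = -3 -> ((not (y = -3)) and (not (d >= 14)))) and ((not (y = -3)) -> (not (d >= 14))))) and ((not (y = -3)) -> (not (d >= 14)))
Before q := q + 2*q: (y = -3 -> ((y = -3 -> ((not (y = -3)) and (not (d >= 14)))) and ((not (y = -3)) -> (not (d >= 14))))) and ((not (y = -3)) -> (not (d >= 14)))
Answer: WP = (y = -3 -> ((y = -3 -> ((not (y = -3)) and (not (d >= 14)))) and ((not (y = -3)) -> (not (d >= 14))))) and ((not (y = -3)) -> (not (d >= 14)))


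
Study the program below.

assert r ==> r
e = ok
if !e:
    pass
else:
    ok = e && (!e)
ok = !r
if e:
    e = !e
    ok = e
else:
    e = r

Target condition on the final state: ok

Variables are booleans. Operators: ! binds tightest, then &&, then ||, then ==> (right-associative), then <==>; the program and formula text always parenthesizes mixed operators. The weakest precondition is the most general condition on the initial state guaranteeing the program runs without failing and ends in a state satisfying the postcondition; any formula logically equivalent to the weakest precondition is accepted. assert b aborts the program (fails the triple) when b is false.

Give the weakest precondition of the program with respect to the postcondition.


Working backward. After the program, ok must hold.
Then branch requires !e; else branch requires ok.
Before the if: (e ==> (!e)) && ((!e) ==> ok)
Before ok := !r: (e ==> (!e)) && ((!e) ==> (!r))
Then branch requires (e ==> (!e)) && ((!e) ==> (!r)); else branch requires (e ==> (!e)) && ((!e) ==> (!r)).
Before the if: ((!e) ==> ((e ==> (!e)) && ((!e) ==> (!r)))) && (e ==> ((e ==> (!e)) && ((!e) ==> (!r))))
Before e := ok: ((!ok) ==> ((ok ==> (!ok)) && ((!ok) ==> (!r)))) && (ok ==> ((ok ==> (!ok)) && ((!ok) ==> (!r))))
Before assert r ==> r: ((!ok) ==> ((ok ==> (!ok)) && ((!ok) ==> (!r)))) && (ok ==> ((ok ==> (!ok)) && ((!ok) ==> (!r))))
Answer: WP = ((!ok) ==> ((ok ==> (!ok)) && ((!ok) ==> (!r)))) && (ok ==> ((ok ==> (!ok)) && ((!ok) ==> (!r))))


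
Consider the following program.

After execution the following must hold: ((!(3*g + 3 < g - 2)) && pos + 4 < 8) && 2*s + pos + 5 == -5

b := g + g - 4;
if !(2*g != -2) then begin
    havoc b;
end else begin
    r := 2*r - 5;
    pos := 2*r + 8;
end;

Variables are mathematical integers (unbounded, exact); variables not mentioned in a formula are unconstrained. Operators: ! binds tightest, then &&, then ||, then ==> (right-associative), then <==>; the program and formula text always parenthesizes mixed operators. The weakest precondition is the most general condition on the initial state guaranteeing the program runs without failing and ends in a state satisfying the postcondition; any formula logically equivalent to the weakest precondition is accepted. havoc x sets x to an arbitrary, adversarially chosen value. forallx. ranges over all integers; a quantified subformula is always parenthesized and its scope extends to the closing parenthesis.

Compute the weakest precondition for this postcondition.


Working backward. After the program, the postcondition ((!(3*g + 3 < g - 2)) && pos + 4 < 8) && 2*s + pos + 5 == -5 must hold; in canonical form it is (!(2*g < -5)) && pos < 4 && pos + 2*s == -10.
Then branch requires (!(2*g < -5)) && pos < 4 && pos + 2*s == -10; else branch requires (!(2*g < -5)) && 4*r < 6 && 4*r + 2*s == -8.
Before the if: ((!(2*g != -2)) ==> ((!(2*g < -5)) && pos < 4 && pos + 2*s == -10)) && (2*g != -2 ==> ((!(2*g < -5)) && 4*r < 6 && 4*r + 2*s == -8))
Before b := g + g - 4: ((!(2*g != -2)) ==> ((!(2*g < -5)) && pos < 4 && pos + 2*s == -10)) && (2*g != -2 ==> ((!(2*g < -5)) && 4*r < 6 && 4*r + 2*s == -8))
Answer: WP = ((!(2*g != -2)) ==> ((!(2*g < -5)) && pos < 4 && pos + 2*s == -10)) && (2*g != -2 ==> ((!(2*g < -5)) && 4*r < 6 && 4*r + 2*s == -8))


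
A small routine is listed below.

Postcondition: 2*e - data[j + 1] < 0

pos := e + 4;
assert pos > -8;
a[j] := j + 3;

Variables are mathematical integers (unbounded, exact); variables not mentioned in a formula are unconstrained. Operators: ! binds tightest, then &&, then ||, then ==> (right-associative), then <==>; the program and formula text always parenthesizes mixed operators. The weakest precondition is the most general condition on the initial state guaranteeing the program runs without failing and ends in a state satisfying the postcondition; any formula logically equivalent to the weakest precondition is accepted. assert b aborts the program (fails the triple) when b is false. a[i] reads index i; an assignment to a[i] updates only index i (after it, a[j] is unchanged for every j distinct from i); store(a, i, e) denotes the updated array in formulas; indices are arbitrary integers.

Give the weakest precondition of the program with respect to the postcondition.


Working backward. After the program, the postcondition 2*e - data[j + 1] < 0 must hold; in canonical form it is 2*e < data[j + 1].
Before a[j] := j + 3: 2*e < data[j + 1]
Before assert pos > -8: pos > -8 && 2*e < data[j + 1]
Before pos := e + 4: e > -12 && 2*e < data[j + 1]
Answer: WP = e > -12 && 2*e < data[j + 1]


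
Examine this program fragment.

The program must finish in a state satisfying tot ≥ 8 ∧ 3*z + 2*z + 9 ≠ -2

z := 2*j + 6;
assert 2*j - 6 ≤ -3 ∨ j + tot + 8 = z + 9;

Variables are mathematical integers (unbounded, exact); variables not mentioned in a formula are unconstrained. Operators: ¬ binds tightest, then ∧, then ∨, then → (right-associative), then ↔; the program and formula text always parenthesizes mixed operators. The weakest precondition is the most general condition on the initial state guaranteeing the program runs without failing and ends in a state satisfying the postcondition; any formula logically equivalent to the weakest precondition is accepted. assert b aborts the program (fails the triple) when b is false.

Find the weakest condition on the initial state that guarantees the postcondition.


Working backward. After the program, the postcondition tot ≥ 8 ∧ 3*z + 2*z + 9 ≠ -2 must hold; in canonical form it is tot ≥ 8 ∧ 5*z ≠ -11.
Before assert 2*j - 6 ≤ -3 ∨ j + tot + 8 = z + 9: (2*j ≤ 3 ∨ j + tot = z + 1) ∧ tot ≥ 8 ∧ 5*z ≠ -11
Before z := 2*j + 6: (2*j ≤ 3 ∨ tot = j + 7) ∧ tot ≥ 8 ∧ 10*j ≠ -41
Answer: WP = (2*j ≤ 3 ∨ tot = j + 7) ∧ tot ≥ 8 ∧ 10*j ≠ -41


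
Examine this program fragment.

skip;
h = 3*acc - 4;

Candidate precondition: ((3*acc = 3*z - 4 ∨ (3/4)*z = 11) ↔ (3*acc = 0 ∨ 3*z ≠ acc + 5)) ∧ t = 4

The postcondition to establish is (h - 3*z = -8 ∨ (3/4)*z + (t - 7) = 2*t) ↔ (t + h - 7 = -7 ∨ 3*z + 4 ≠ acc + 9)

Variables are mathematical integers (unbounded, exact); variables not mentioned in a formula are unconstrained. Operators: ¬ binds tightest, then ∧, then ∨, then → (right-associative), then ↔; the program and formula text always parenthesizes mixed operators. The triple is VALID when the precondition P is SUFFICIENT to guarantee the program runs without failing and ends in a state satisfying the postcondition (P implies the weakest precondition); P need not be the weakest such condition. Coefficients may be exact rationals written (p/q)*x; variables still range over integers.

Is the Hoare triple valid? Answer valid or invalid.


Working backward. After the program, the postcondition (h - 3*z = -8 ∨ (3/4)*z + (t - 7) = 2*t) ↔ (t + h - 7 = -7 ∨ 3*z + 4 ≠ acc + 9) must hold; in canonical form it is (h = 3*z - 8 ∨ (3/4)*z = t + 7) ↔ (h + t = 0 ∨ 3*z ≠ acc + 5).
Before h := 3*acc - 4: (3*acc = 3*z - 4 ∨ (3/4)*z = t + 7) ↔ (3*acc + t = 4 ∨ 3*z ≠ acc + 5)
Before skip: (3*acc = 3*z - 4 ∨ (3/4)*z = t + 7) ↔ (3*acc + t = 4 ∨ 3*z ≠ acc + 5)
The weakest precondition is (3*acc = 3*z - 4 ∨ (3/4)*z = t + 7) ↔ (3*acc + t = 4 ∨ 3*z ≠ acc + 5).
Check whether ((3*acc = 3*z - 4 ∨ (3/4)*z = 11) ↔ (3*acc = 0 ∨ 3*z ≠ acc + 5)) ∧ t = 4 implies it.
Every state satisfying the precondition satisfies the weakest precondition: the implication holds.
Answer: valid


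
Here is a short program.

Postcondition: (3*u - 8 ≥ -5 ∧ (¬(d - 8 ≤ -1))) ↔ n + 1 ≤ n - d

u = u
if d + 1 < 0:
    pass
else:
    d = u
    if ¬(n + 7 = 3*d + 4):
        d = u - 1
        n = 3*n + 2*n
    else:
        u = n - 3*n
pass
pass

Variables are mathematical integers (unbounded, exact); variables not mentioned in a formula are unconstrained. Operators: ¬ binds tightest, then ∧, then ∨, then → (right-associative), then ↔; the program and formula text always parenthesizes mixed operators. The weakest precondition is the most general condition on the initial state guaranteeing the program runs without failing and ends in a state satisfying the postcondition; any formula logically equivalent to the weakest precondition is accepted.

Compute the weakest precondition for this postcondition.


Working backward. After the program, the postcondition (3*u - 8 ≥ -5 ∧ (¬(d - 8 ≤ -1))) ↔ n + 1 ≤ n - d must hold; in canonical form it is (3*u ≥ 3 ∧ (¬(d ≤ 7))) ↔ d ≤ -1.
Before skip: (3*u ≥ 3 ∧ (¬(d ≤ 7))) ↔ d ≤ -1
Before skip: (3*u ≥ 3 ∧ (¬(d ≤ 7))) ↔ d ≤ -1
Then branch requires (3*u ≥ 3 ∧ (¬(d ≤ 7))) ↔ d ≤ -1; else branch requires ((¬(n = 3*u - 3)) → ((3*u ≥ 3 ∧ (¬(u ≤ 8))) ↔ u ≤ 0)) ∧ (n = 3*u - 3 → ((6*n ≤ -3 ∧ (¬(u ≤ 7))) ↔ u ≤ -1)).
Before the if: (d < -1 → ((3*u ≥ 3 ∧ (¬(d ≤ 7))) ↔ d ≤ -1)) ∧ ((¬(d < -1)) → (((¬(n = 3*u - 3)) → ((3*u ≥ 3 ∧ (¬(u ≤ 8))) ↔ u ≤ 0)) ∧ (n = 3*u - 3 → ((6*n ≤ -3 ∧ (¬(u ≤ 7))) ↔ u ≤ -1))))
Before u := u: (d < -1 → ((3*u ≥ 3 ∧ (¬(d ≤ 7))) ↔ d ≤ -1)) ∧ ((¬(d < -1)) → (((¬(n = 3*u - 3)) → ((3*u ≥ 3 ∧ (¬(u ≤ 8))) ↔ u ≤ 0)) ∧ (n = 3*u - 3 → ((6*n ≤ -3 ∧ (¬(u ≤ 7))) ↔ u ≤ -1))))
Answer: WP = (d < -1 → ((3*u ≥ 3 ∧ (¬(d ≤ 7))) ↔ d ≤ -1)) ∧ ((¬(d < -1)) → (((¬(n = 3*u - 3)) → ((3*u ≥ 3 ∧ (¬(u ≤ 8))) ↔ u ≤ 0)) ∧ (n = 3*u - 3 → ((6*n ≤ -3 ∧ (¬(u ≤ 7))) ↔ u ≤ -1))))


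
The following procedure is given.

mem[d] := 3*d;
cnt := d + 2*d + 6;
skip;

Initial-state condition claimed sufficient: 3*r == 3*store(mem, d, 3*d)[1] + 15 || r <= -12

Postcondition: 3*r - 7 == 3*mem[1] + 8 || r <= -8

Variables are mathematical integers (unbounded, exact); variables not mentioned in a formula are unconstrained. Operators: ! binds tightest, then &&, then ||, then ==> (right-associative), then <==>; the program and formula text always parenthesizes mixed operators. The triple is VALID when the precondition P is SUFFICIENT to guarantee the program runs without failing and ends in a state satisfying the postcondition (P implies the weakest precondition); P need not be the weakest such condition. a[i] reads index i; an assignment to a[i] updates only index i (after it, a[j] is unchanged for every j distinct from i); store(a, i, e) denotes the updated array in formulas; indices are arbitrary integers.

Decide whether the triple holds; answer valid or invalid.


Working backward. After the program, the postcondition 3*r - 7 == 3*mem[1] + 8 || r <= -8 must hold; in canonical form it is 3*r == 3*mem[1] + 15 || r <= -8.
Before skip: 3*r == 3*mem[1] + 15 || r <= -8
Before cnt := d + 2*d + 6: 3*r == 3*mem[1] + 15 || r <= -8
Before mem[d] := 3*d: 3*r == 3*store(mem, d, 3*d)[1] + 15 || r <= -8
The weakest precondition is 3*r == 3*store(mem, d, 3*d)[1] + 15 || r <= -8.
Check whether 3*r == 3*store(mem, d, 3*d)[1] + 15 || r <= -12 implies it.
Every state satisfying the precondition satisfies the weakest precondition: the implication holds.
Answer: valid


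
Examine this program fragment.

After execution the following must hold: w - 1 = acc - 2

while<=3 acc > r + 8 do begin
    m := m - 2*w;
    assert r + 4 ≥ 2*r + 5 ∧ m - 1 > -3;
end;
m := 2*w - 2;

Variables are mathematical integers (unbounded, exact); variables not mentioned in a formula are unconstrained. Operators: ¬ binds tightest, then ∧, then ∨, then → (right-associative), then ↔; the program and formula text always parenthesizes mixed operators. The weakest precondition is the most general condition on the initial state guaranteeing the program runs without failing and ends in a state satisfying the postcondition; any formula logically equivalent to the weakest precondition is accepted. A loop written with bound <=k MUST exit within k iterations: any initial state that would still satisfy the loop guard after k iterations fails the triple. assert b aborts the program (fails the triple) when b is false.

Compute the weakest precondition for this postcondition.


Working backward. After the program, the postcondition w - 1 = acc - 2 must hold; in canonical form it is w = acc - 1.
Before m := 2*w - 2: w = acc - 1
Before the loop (bound <=3), unroll the exhaustion recursion (WP_0 = exit-now case; WP_j = one more guarded iteration, up to j = 3):
  WP_0: (¬(acc > r + 8)) ∧ w = acc - 1
  WP_1: (acc > r + 8 → (r ≤ -1 ∧ m > 2*w - 2 ∧ (¬(acc > r + 8)) ∧ w = acc - 1)) ∧ ((¬(acc > r + 8)) → w = acc - 1)
  WP_2: (acc > r + 8 → (r ≤ -1 ∧ m > 2*w - 2 ∧ (acc > r + 8 → (r ≤ -1 ∧ m > 4*w - 2 ∧ (¬(acc > r + 8)) ∧ w = acc - 1)) ∧ ((¬(acc > r + 8)) → w = acc - 1))) ∧ ((¬(acc > r + 8)) → w = acc - 1)
  WP_3: (acc > r + 8 → (r ≤ -1 ∧ m > 2*w - 2 ∧ (acc > r + 8 → (r ≤ -1 ∧ m > 4*w - 2 ∧ (acc > r + 8 → (r ≤ -1 ∧ m > 6*w - 2 ∧ (¬(acc > r + 8)) ∧ w = acc - 1)) ∧ ((¬(acc > r + 8)) → w = acc - 1))) ∧ ((¬(acc > r + 8)) → w = acc - 1))) ∧ ((¬(acc > r + 8)) → w = acc - 1)
So before the loop: (acc > r + 8 → (r ≤ -1 ∧ m > 2*w - 2 ∧ (acc > r + 8 → (r ≤ -1 ∧ m > 4*w - 2 ∧ (acc > r + 8 → (r ≤ -1 ∧ m > 6*w - 2 ∧ (¬(acc > r + 8)) ∧ w = acc - 1)) ∧ ((¬(acc > r + 8)) → w = acc - 1))) ∧ ((¬(acc > r + 8)) → w = acc - 1))) ∧ ((¬(acc > r + 8)) → w = acc - 1)
Answer: WP = (acc > r + 8 → (r ≤ -1 ∧ m > 2*w - 2 ∧ (acc > r + 8 → (r ≤ -1 ∧ m > 4*w - 2 ∧ (acc > r + 8 → (r ≤ -1 ∧ m > 6*w - 2 ∧ (¬(acc > r + 8)) ∧ w = acc - 1)) ∧ ((¬(acc > r + 8)) → w = acc - 1))) ∧ ((¬(acc > r + 8)) → w = acc - 1))) ∧ ((¬(acc > r + 8)) → w = acc - 1)


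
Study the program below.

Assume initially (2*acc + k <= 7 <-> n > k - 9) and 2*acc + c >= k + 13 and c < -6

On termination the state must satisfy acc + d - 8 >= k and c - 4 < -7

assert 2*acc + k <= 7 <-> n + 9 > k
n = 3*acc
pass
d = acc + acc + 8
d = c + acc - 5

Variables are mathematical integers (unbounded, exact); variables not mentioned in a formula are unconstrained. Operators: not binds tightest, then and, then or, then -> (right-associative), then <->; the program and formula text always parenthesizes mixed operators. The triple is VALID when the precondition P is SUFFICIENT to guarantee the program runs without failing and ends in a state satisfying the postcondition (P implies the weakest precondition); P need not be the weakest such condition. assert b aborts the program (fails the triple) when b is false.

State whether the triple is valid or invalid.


Working backward. After the program, the postcondition acc + d - 8 >= k and c - 4 < -7 must hold; in canonical form it is acc + d >= k + 8 and c < -3.
Before d := c + acc - 5: 2*acc + c >= k + 13 and c < -3
Before d := acc + acc + 8: 2*acc + c >= k + 13 and c < -3
Before skip: 2*acc + c >= k + 13 and c < -3
Before n := 3*acc: 2*acc + c >= k + 13 and c < -3
Before assert 2*acc + k <= 7 <-> n + 9 > k: (2*acc + k <= 7 <-> n > k - 9) and 2*acc + c >= k + 13 and c < -3
The weakest precondition is (2*acc + k <= 7 <-> n > k - 9) and 2*acc + c >= k + 13 and c < -3.
Check whether (2*acc + k <= 7 <-> n > k - 9) and 2*acc + c >= k + 13 and c < -6 implies it.
Every state satisfying the precondition satisfies the weakest precondition: the implication holds.
Answer: valid


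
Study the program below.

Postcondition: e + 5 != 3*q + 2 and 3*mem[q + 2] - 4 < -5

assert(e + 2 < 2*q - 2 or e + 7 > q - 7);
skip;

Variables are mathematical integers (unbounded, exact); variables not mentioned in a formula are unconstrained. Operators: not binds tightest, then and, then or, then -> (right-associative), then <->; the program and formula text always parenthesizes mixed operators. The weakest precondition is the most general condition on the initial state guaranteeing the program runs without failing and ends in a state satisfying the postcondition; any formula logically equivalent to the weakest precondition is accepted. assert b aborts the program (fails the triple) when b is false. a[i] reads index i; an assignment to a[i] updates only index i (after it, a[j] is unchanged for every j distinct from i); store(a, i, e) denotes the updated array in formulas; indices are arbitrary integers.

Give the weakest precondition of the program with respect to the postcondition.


Working backward. After the program, the postcondition e + 5 != 3*q + 2 and 3*mem[q + 2] - 4 < -5 must hold; in canonical form it is e != 3*q - 3 and 3*mem[q + 2] < -1.
Before skip: e != 3*q - 3 and 3*mem[q + 2] < -1
Before assert e + 2 < 2*q - 2 or e + 7 > q - 7: (e < 2*q - 4 or e > q - 14) and e != 3*q - 3 and 3*mem[q + 2] < -1
Answer: WP = (e < 2*q - 4 or e > q - 14) and e != 3*q - 3 and 3*mem[q + 2] < -1


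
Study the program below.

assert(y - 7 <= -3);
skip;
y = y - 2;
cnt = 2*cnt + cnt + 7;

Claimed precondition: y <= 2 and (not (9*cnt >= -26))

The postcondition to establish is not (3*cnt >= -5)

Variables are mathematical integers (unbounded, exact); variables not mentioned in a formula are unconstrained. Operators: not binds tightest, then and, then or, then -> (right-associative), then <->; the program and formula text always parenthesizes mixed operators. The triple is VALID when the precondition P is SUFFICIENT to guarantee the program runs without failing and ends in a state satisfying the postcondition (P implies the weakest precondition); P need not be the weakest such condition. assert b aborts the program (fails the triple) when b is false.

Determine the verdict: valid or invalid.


Working backward. After the program, not (3*cnt >= -5) must hold.
Before cnt := 2*cnt + cnt + 7: not (9*cnt >= -26)
Before y := y - 2: not (9*cnt >= -26)
Before skip: not (9*cnt >= -26)
Before assert y - 7 <= -3: y <= 4 and (not (9*cnt >= -26))
The weakest precondition is y <= 4 and (not (9*cnt >= -26)).
Check whether y <= 2 and (not (9*cnt >= -26)) implies it.
Every state satisfying the precondition satisfies the weakest precondition: the implication holds.
Answer: valid


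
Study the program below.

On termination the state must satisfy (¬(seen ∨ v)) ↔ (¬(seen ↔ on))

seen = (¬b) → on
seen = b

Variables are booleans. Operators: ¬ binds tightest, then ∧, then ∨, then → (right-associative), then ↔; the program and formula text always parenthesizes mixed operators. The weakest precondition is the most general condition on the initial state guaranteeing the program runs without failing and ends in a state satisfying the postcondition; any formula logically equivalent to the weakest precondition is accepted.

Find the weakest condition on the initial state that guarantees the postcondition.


Working backward. After the program, (¬(seen ∨ v)) ↔ (¬(seen ↔ on)) must hold.
Before seen := b: (¬(b ∨ v)) ↔ (¬(b ↔ on))
Before seen := (¬b) → on: (¬(b ∨ v)) ↔ (¬(b ↔ on))
Answer: WP = (¬(b ∨ v)) ↔ (¬(b ↔ on))


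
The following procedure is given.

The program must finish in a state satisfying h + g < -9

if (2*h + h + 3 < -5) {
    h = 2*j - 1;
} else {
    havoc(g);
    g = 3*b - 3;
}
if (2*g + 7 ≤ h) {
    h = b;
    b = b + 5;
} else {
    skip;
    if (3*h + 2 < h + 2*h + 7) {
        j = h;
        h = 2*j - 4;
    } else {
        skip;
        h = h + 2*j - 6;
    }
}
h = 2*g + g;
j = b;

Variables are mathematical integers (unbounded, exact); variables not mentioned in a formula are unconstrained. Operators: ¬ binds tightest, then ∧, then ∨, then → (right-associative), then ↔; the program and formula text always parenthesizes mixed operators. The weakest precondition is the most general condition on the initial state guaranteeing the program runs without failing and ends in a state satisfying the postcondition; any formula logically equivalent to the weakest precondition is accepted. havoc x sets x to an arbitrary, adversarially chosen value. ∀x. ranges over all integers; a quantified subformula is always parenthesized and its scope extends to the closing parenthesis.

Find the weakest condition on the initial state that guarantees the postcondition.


Working backward. After the program, the postcondition h + g < -9 must hold; in canonical form it is g + h < -9.
Before j := b: g + h < -9
Before h := 2*g + g: 4*g < -9
Then branch requires 4*g < -9; else branch requires 4*g < -9.
Before the if: (2*g ≤ h - 7 → 4*g < -9) ∧ ((¬(2*g ≤ h - 7)) → 4*g < -9)
Then branch requires (2*g ≤ 2*j - 8 → 4*g < -9) ∧ ((¬(2*g ≤ 2*j - 8)) → 4*g < -9); else branch requires (6*b ≤ h - 1 → 12*b < 3) ∧ ((¬(6*b ≤ h - 1)) → 12*b < 3).
Before the if: (3*h < -8 → ((2*g ≤ 2*j - 8 → 4*g < -9) ∧ ((¬(2*g ≤ 2*j - 8)) → 4*g < -9))) ∧ ((¬(3*h < -8)) → ((6*b ≤ h - 1 → 12*b < 3) ∧ ((¬(6*b ≤ h - 1)) → 12*b < 3)))
Answer: WP = (3*h < -8 → ((2*g ≤ 2*j - 8 → 4*g < -9) ∧ ((¬(2*g ≤ 2*j - 8)) → 4*g < -9))) ∧ ((¬(3*h < -8)) → ((6*b ≤ h - 1 → 12*b < 3) ∧ ((¬(6*b ≤ h - 1)) → 12*b < 3)))


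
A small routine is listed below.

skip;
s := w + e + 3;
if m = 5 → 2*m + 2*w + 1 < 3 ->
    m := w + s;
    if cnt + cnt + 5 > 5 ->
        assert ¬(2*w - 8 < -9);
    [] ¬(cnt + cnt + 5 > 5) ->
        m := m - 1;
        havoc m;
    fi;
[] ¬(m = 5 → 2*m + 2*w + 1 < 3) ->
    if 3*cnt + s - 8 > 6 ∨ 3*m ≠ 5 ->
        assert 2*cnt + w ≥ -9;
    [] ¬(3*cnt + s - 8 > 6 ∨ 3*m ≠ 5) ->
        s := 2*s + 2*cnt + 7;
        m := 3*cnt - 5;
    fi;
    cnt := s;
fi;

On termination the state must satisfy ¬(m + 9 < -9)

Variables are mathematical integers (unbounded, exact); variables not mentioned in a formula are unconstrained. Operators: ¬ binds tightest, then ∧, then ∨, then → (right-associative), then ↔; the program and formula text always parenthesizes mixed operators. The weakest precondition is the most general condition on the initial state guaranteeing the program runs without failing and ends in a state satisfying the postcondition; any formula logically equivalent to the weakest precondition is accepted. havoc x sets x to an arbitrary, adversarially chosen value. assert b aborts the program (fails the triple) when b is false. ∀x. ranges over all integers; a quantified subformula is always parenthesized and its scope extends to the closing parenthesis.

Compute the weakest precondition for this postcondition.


Working backward. After the program, the postcondition ¬(m + 9 < -9) must hold; in canonical form it is ¬(m < -18).
Then branch requires (2*cnt > 0 → ((¬(2*w < -1)) ∧ (¬(s + w < -18)))) ∧ ((¬(2*cnt > 0)) → (∀m_1. (¬(m_1 < -18)))); else branch requires ((3*cnt + s > 14 ∨ 3*m ≠ 5) → (2*cnt + w ≥ -9 ∧ (¬(m < -18)))) ∧ ((¬(3*cnt + s > 14 ∨ 3*m ≠ 5)) → (¬(3*cnt < -13))).
Before the if: ((m = 5 → 2*m + 2*w < 2) → ((2*cnt > 0 → ((¬(2*w < -1)) ∧ (¬(s + w < -18)))) ∧ ((¬(2*cnt > 0)) → (∀m_1. (¬(m_1 < -18)))))) ∧ ((¬(m = 5 → 2*m + 2*w < 2)) → (((3*cnt + s > 14 ∨ 3*m ≠ 5) → (2*cnt + w ≥ -9 ∧ (¬(m < -18)))) ∧ ((¬(3*cnt + s > 14 ∨ 3*m ≠ 5)) → (¬(3*cnt < -13)))))
Before s := w + e + 3: ((m = 5 → 2*m + 2*w < 2) → ((2*cnt > 0 → ((¬(2*w < -1)) ∧ (¬(e + 2*w < -21)))) ∧ ((¬(2*cnt > 0)) → (∀m_1. (¬(m_1 < -18)))))) ∧ ((¬(m = 5 → 2*m + 2*w < 2)) → (((3*cnt + e + w > 11 ∨ 3*m ≠ 5) → (2*cnt + w ≥ -9 ∧ (¬(m < -18)))) ∧ ((¬(3*cnt + e + w > 11 ∨ 3*m ≠ 5)) → (¬(3*cnt < -13)))))
Before skip: ((m = 5 → 2*m + 2*w < 2) → ((2*cnt > 0 → ((¬(2*w < -1)) ∧ (¬(e + 2*w < -21)))) ∧ ((¬(2*cnt > 0)) → (∀m_1. (¬(m_1 < -18)))))) ∧ ((¬(m = 5 → 2*m + 2*w < 2)) → (((3*cnt + e + w > 11 ∨ 3*m ≠ 5) → (2*cnt + w ≥ -9 ∧ (¬(m < -18)))) ∧ ((¬(3*cnt + e + w > 11 ∨ 3*m ≠ 5)) → (¬(3*cnt < -13)))))
Answer: WP = ((m = 5 → 2*m + 2*w < 2) → ((2*cnt > 0 → ((¬(2*w < -1)) ∧ (¬(e + 2*w < -21)))) ∧ ((¬(2*cnt > 0)) → (∀m_1. (¬(m_1 < -18)))))) ∧ ((¬(m = 5 → 2*m + 2*w < 2)) → (((3*cnt + e + w > 11 ∨ 3*m ≠ 5) → (2*cnt + w ≥ -9 ∧ (¬(m < -18)))) ∧ ((¬(3*cnt + e + w > 11 ∨ 3*m ≠ 5)) → (¬(3*cnt < -13)))))


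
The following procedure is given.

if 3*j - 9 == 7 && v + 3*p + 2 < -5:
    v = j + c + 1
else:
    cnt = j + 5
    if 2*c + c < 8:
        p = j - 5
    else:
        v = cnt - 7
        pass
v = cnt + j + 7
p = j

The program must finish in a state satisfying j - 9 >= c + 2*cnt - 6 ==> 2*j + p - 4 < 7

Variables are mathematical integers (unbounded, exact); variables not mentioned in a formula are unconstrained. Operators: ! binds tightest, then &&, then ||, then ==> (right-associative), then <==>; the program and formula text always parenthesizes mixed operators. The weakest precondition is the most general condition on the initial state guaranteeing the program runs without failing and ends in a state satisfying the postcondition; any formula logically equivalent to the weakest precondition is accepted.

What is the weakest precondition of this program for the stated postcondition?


Working backward. After the program, the postcondition j - 9 >= c + 2*cnt - 6 ==> 2*j + p - 4 < 7 must hold; in canonical form it is j >= c + 2*cnt + 3 ==> 2*j + p < 11.
Before p := j: j >= c + 2*cnt + 3 ==> 3*j < 11
Before v := cnt + j + 7: j >= c + 2*cnt + 3 ==> 3*j < 11
Then branch requires j >= c + 2*cnt + 3 ==> 3*j < 11; else branch requires (3*c < 8 ==> (c + j <= -13 ==> 3*j < 11)) && ((!(3*c < 8)) ==> (c + j <= -13 ==> 3*j < 11)).
Before the if: ((3*j == 16 && 3*p + v < -7) ==> (j >= c + 2*cnt + 3 ==> 3*j < 11)) && ((!(3*j == 16 && 3*p + v < -7)) ==> ((3*c < 8 ==> (c + j <= -13 ==> 3*j < 11)) && ((!(3*c < 8)) ==> (c + j <= -13 ==> 3*j < 11))))
Answer: WP = ((3*j == 16 && 3*p + v < -7) ==> (j >= c + 2*cnt + 3 ==> 3*j < 11)) && ((!(3*j == 16 && 3*p + v < -7)) ==> ((3*c < 8 ==> (c + j <= -13 ==> 3*j < 11)) && ((!(3*c < 8)) ==> (c + j <= -13 ==> 3*j < 11))))


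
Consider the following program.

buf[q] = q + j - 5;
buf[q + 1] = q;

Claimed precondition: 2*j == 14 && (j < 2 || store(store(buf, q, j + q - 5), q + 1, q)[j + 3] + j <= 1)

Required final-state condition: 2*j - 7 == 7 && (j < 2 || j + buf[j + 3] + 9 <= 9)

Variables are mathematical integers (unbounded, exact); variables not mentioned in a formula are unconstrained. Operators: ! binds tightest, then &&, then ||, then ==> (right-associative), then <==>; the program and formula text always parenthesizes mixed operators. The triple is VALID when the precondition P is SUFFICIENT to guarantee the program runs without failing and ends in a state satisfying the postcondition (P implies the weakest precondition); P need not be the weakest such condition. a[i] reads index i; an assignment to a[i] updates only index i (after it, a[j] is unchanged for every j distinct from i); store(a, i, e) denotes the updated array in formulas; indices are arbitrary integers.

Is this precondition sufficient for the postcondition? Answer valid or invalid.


Working backward. After the program, the postcondition 2*j - 7 == 7 && (j < 2 || j + buf[j + 3] + 9 <= 9) must hold; in canonical form it is 2*j == 14 && (j < 2 || buf[j + 3] + j <= 0).
Before buf[q + 1] := q: 2*j == 14 && (j < 2 || store(buf, q + 1, q)[j + 3] + j <= 0)
Before buf[q] := q + j - 5: 2*j == 14 && (j < 2 || store(store(buf, q, j + q - 5), q + 1, q)[j + 3] + j <= 0)
The weakest precondition is 2*j == 14 && (j < 2 || store(store(buf, q, j + q - 5), q + 1, q)[j + 3] + j <= 0).
Check whether 2*j == 14 && (j < 2 || store(store(buf, q, j + q - 5), q + 1, q)[j + 3] + j <= 1) implies it.
Countermodel: at the initial state buf = {[10] = -6, [11] = 3, [12] = 3, elsewhere 3}, j = 7, q = 11, the precondition holds but the weakest precondition fails.
Answer: invalid


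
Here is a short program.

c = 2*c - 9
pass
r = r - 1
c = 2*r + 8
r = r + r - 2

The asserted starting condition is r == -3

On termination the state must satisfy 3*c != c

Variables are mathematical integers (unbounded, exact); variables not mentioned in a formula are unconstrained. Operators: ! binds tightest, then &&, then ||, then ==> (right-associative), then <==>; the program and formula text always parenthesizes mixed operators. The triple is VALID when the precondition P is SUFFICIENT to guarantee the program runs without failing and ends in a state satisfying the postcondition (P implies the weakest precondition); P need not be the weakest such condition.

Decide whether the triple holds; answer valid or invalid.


Working backward. After the program, the postcondition 3*c != c must hold; in canonical form it is 2*c != 0.
Before r := r + r - 2: 2*c != 0
Before c := 2*r + 8: 4*r != -16
Before r := r - 1: 4*r != -12
Before skip: 4*r != -12
Before c := 2*c - 9: 4*r != -12
The weakest precondition is 4*r != -12.
Check whether r == -3 implies it.
Countermodel: at the initial state r = -3, the precondition holds but the weakest precondition fails.
Answer: invalid


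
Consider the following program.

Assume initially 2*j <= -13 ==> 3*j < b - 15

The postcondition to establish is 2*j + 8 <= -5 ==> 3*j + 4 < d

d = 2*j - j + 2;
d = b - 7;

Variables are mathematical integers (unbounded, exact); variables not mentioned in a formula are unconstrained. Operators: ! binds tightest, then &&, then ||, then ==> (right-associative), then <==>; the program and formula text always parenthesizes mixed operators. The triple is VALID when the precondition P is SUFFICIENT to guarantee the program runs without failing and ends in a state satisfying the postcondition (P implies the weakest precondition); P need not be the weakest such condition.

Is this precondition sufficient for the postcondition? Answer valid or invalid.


Working backward. After the program, the postcondition 2*j + 8 <= -5 ==> 3*j + 4 < d must hold; in canonical form it is 2*j <= -13 ==> 3*j < d - 4.
Before d := b - 7: 2*j <= -13 ==> 3*j < b - 11
Before d := 2*j - j + 2: 2*j <= -13 ==> 3*j < b - 11
The weakest precondition is 2*j <= -13 ==> 3*j < b - 11.
Check whether 2*j <= -13 ==> 3*j < b - 15 implies it.
Every state satisfying the precondition satisfies the weakest precondition: the implication holds.
Answer: valid


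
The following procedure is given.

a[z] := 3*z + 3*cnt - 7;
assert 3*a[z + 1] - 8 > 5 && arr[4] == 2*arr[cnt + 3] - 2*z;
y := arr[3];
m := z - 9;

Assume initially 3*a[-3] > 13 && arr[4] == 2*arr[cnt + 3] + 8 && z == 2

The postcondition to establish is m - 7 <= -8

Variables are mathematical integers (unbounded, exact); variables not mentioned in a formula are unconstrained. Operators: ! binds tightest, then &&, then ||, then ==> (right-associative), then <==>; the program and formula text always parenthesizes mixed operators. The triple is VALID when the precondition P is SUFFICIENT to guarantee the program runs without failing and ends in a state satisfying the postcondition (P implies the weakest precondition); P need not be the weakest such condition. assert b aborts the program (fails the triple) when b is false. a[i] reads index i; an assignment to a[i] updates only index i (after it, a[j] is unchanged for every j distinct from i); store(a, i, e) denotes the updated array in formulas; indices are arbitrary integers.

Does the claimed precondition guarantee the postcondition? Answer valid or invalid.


Working backward. After the program, the postcondition m - 7 <= -8 must hold; in canonical form it is m <= -1.
Before m := z - 9: z <= 8
Before y := arr[3]: z <= 8
Before assert 3*a[z + 1] - 8 > 5 && arr[4] == 2*arr[cnt + 3] - 2*z: 3*a[z + 1] > 13 && arr[4] + 2*z == 2*arr[cnt + 3] && z <= 8
Before a[z] := 3*z + 3*cnt - 7: 3*store(a, z, 3*cnt + 3*z - 7)[z + 1] > 13 && arr[4] + 2*z == 2*arr[cnt + 3] && z <= 8
The weakest precondition is 3*store(a, z, 3*cnt + 3*z - 7)[z + 1] > 13 && arr[4] + 2*z == 2*arr[cnt + 3] && z <= 8.
Check whether 3*a[-3] > 13 && arr[4] == 2*arr[cnt + 3] + 8 && z == 2 implies it.
Countermodel: at the initial state a = {[-3] = 5, [2] = 5, [3] = 5, [4] = 5, elsewhere 5}, arr = {[-3] = 0, [2] = 0, [3] = 0, [4] = 8, elsewhere 0}, cnt = -1, z = 2, the precondition holds but the weakest precondition fails.
Answer: invalid


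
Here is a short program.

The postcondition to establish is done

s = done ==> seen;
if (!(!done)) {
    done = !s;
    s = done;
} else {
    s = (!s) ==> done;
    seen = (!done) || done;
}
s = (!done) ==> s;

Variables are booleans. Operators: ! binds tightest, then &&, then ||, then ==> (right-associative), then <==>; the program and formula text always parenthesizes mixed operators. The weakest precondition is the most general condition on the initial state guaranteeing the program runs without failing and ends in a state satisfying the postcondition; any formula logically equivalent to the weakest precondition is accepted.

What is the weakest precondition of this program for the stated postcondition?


Working backward. After the program, done must hold.
Before s := (!done) ==> s: done
Then branch requires !s; else branch requires done.
Before the if: (done ==> (!s)) && ((!done) ==> done)
Before s := done ==> seen: (done ==> (!(done ==> seen))) && ((!done) ==> done)
Answer: WP = (done ==> (!(done ==> seen))) && ((!done) ==> done)


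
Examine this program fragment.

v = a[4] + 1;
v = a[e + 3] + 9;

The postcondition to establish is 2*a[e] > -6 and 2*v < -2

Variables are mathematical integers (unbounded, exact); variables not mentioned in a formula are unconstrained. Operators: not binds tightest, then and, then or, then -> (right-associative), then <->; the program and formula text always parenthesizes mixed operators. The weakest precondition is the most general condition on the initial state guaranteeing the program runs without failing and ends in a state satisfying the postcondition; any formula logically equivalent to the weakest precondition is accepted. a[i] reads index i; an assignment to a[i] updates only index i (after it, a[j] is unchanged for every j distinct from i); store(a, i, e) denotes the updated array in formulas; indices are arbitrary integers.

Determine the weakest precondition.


Working backward. After the program, 2*a[e] > -6 and 2*v < -2 must hold.
Before v := a[e + 3] + 9: 2*a[e] > -6 and 2*a[e + 3] < -20
Before v := a[4] + 1: 2*a[e] > -6 and 2*a[e + 3] < -20
Answer: WP = 2*a[e] > -6 and 2*a[e + 3] < -20


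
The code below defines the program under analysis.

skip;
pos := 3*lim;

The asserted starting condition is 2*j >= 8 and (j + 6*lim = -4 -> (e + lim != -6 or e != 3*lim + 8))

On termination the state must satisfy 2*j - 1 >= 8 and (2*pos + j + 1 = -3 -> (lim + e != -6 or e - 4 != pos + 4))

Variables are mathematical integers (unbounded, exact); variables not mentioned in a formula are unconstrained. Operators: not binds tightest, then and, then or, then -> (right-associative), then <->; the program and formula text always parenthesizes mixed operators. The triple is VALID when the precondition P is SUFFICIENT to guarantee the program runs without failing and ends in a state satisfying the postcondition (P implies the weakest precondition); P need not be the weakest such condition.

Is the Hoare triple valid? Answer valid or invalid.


Working backward. After the program, the postcondition 2*j - 1 >= 8 and (2*pos + j + 1 = -3 -> (lim + e != -6 or e - 4 != pos + 4)) must hold; in canonical form it is 2*j >= 9 and (j + 2*pos = -4 -> (e + lim != -6 or e != pos + 8)).
Before pos := 3*lim: 2*j >= 9 and (j + 6*lim = -4 -> (e + lim != -6 or e != 3*lim + 8))
Before skip: 2*j >= 9 and (j + 6*lim = -4 -> (e + lim != -6 or e != 3*lim + 8))
The weakest precondition is 2*j >= 9 and (j + 6*lim = -4 -> (e + lim != -6 or e != 3*lim + 8)).
Check whether 2*j >= 8 and (j + 6*lim = -4 -> (e + lim != -6 or e != 3*lim + 8)) implies it.
Countermodel: at the initial state e = 0, j = 4, lim = 0, the precondition holds but the weakest precondition fails.
Answer: invalid


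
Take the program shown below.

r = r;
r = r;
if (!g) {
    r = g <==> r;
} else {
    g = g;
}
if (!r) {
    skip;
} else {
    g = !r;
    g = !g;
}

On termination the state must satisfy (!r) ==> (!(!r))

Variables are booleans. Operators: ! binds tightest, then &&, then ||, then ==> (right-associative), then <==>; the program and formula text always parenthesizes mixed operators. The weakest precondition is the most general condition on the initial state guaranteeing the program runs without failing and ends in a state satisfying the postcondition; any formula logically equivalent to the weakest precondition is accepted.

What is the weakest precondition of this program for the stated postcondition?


Working backward. After the program, the postcondition (!r) ==> (!(!r)) must hold; in canonical form it is (!r) ==> r.
Then branch requires (!r) ==> r; else branch requires (!r) ==> r.
Before the if: ((!r) ==> ((!r) ==> r)) && (r ==> ((!r) ==> r))
Then branch requires ((!(g <==> r)) ==> ((!(g <==> r)) ==> (g <==> r))) && ((g <==> r) ==> ((!(g <==> r)) ==> (g <==> r))); else branch requires ((!r) ==> ((!r) ==> r)) && (r ==> ((!r) ==> r)).
Before the if: ((!g) ==> (((!(g <==> r)) ==> ((!(g <==> r)) ==> (g <==> r))) && ((g <==> r) ==> ((!(g <==> r)) ==> (g <==> r))))) && (g ==> (((!r) ==> ((!r) ==> r)) && (r ==> ((!r) ==> r))))
Before r := r: ((!g) ==> (((!(g <==> r)) ==> ((!(g <==> r)) ==> (g <==> r))) && ((g <==> r) ==> ((!(g <==> r)) ==> (g <==> r))))) && (g ==> (((!r) ==> ((!r) ==> r)) && (r ==> ((!r) ==> r))))
Before r := r: ((!g) ==> (((!(g <==> r)) ==> ((!(g <==> r)) ==> (g <==> r))) && ((g <==> r) ==> ((!(g <==> r)) ==> (g <==> r))))) && (g ==> (((!r) ==> ((!r) ==> r)) && (r ==> ((!r) ==> r))))
Answer: WP = ((!g) ==> (((!(g <==> r)) ==> ((!(g <==> r)) ==> (g <==> r))) && ((g <==> r) ==> ((!(g <==> r)) ==> (g <==> r))))) && (g ==> (((!r) ==> ((!r) ==> r)) && (r ==> ((!r) ==> r))))
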